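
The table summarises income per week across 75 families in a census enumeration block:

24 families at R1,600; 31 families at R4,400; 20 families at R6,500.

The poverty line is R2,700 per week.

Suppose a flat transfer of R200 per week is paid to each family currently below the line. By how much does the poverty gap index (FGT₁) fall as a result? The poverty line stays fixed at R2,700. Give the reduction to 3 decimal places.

0.024

Before: below the line — 24×R1,600; poverty gap index (FGT₁) = 0.13037.
After the R200 transfer: below the line — 24×R1,800; poverty gap index (FGT₁) = 0.10667.
Reduction = 0.13037 − 0.10667 = 0.024.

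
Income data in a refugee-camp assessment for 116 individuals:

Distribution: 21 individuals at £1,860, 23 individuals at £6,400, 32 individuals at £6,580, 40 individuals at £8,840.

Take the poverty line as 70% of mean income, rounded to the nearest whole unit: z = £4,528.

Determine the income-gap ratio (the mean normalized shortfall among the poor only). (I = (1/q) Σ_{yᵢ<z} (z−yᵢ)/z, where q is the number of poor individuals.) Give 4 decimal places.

Below the line: 21×£1,860 (q = 21 of N = 116).
Relative gaps: 0.5892 (×21); sum = 12.373675.
I averages over the q = 21 poor units only: 12.373675 / 21 = 0.5892.

0.5892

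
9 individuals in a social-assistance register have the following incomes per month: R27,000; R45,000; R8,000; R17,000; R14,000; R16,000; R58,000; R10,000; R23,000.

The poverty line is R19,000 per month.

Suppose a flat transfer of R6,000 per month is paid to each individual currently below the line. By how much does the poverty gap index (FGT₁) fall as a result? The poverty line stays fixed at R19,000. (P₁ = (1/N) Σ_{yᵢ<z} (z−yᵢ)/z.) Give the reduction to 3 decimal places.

0.129

Before: below the line — R8,000, R10,000, R14,000, R16,000, R17,000; poverty gap index (FGT₁) = 0.17544.
After the R6,000 transfer: below the line — R14,000, R16,000; poverty gap index (FGT₁) = 0.04678.
Reduction = 0.17544 − 0.04678 = 0.129.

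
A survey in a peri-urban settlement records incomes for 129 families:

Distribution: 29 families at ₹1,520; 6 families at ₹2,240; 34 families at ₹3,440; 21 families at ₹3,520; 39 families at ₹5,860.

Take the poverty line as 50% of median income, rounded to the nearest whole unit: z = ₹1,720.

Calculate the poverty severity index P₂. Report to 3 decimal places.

Poor units: 29×₹1,520 (q = 29 of N = 129).
Shortfall ratios: (1720−1520)/1720 = 0.1163 (×29).
Squared: 0.0135 (×29).
Sum = 0.392104; P₂ = 0.392104 / 129 = 0.003.

0.003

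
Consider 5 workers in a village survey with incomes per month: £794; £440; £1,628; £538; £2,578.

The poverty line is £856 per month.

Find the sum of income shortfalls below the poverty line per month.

Incomes under z: £440, £538, £794 (q = 3 of N = 5).
Individual gaps: 856−440 = 416; 856−538 = 318; 856−794 = 62.
Aggregate gap = £796.

£796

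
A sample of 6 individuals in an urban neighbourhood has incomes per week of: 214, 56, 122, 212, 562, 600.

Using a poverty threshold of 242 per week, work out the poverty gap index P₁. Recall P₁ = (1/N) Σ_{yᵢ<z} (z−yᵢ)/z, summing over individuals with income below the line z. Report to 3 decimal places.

Below the line: 56, 122, 212, 214 (q = 4 of N = 6).
Relative gaps: (242−56)/242 = 0.7686; (242−122)/242 = 0.4959; (242−212)/242 = 0.1240; (242−214)/242 = 0.1157.
Sum of shortfalls = 1.504132; P₁ averages over all N: 1.504132 / 6 = 0.251.

0.251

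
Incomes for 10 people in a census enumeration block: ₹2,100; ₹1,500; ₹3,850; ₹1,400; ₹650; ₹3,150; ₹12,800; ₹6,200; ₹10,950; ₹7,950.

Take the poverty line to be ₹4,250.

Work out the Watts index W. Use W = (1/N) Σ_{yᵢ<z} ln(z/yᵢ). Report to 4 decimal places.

Below the line: ₹650, ₹1,400, ₹1,500, ₹2,100, ₹3,150, ₹3,850 (q = 6 of N = 10).
Log shortfalls: ln(4250/650) = 1.8777; ln(4250/1400) = 1.1104; ln(4250/1500) = 1.0415; ln(4250/2100) = 0.7050; ln(4250/3150) = 0.2995; ln(4250/3850) = 0.0988.
W = 5.132947 / 10 = 0.5133.

0.5133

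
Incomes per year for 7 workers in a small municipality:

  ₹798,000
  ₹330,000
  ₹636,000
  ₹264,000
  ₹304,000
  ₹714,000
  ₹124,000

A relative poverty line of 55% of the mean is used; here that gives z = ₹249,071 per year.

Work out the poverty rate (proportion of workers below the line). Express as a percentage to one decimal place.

1 of the 7 workers have income below ₹249,071.
H = 1/7 = 14.3%.

14.3%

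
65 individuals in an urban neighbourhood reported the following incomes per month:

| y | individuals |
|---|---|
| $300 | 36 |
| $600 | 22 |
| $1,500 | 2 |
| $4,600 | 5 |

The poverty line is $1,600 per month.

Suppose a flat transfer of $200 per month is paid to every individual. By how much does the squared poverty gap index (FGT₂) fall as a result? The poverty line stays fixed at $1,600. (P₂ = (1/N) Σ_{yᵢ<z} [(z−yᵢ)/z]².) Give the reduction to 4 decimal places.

0.1516

Before: below the line — 36×$300, 22×$600, 2×$1,500; squared poverty gap index (FGT₂) = 0.497957.
After the $200 transfer: below the line — 36×$500, 22×$800; squared poverty gap index (FGT₂) = 0.346394.
Reduction = 0.497957 − 0.346394 = 0.1516.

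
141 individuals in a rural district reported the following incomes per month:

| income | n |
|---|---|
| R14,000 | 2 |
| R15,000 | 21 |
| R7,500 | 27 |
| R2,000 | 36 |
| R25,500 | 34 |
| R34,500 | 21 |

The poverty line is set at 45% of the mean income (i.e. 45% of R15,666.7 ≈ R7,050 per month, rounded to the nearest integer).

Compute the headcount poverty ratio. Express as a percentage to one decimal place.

25.5%

36 of the 141 individuals have income below R7,050.
H = 36/141 = 25.5%.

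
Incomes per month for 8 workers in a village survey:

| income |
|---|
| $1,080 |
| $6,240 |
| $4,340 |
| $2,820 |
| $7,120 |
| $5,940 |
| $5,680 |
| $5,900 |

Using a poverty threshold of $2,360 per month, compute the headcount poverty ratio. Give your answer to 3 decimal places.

1 of the 8 workers have income below $2,360.
H = 1/8 = 0.125.

0.125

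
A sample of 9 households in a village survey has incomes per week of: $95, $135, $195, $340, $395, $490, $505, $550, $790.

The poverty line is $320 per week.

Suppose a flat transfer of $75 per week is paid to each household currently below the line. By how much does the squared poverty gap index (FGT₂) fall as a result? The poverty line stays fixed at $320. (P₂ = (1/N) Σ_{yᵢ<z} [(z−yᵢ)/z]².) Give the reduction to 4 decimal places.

Before: below the line — $95, $135, $195; squared poverty gap index (FGT₂) = 0.109022.
After the $75 transfer: below the line — $170, $210, $270; squared poverty gap index (FGT₂) = 0.040256.
Reduction = 0.109022 − 0.040256 = 0.0688.

0.0688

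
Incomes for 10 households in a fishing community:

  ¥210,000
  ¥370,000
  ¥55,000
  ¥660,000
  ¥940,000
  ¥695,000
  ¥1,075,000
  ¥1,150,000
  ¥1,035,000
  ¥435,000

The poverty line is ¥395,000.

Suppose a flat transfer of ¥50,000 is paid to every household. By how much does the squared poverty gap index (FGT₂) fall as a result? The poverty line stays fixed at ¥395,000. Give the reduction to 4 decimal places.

0.0308

Before: below the line — ¥55,000, ¥210,000, ¥370,000; squared poverty gap index (FGT₂) = 0.096427.
After the ¥50,000 transfer: below the line — ¥105,000, ¥260,000; squared poverty gap index (FGT₂) = 0.065582.
Reduction = 0.096427 − 0.065582 = 0.0308.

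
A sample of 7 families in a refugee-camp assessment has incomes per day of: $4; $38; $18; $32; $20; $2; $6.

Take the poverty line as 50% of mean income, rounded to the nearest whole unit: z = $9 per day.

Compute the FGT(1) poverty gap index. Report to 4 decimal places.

0.2381

Incomes under z: $2, $4, $6 (q = 3 of N = 7).
Shortfall ratios: (9−2)/9 = 0.7778; (9−4)/9 = 0.5556; (9−6)/9 = 0.3333.
Σ = 1.666667. Dividing by the full population N = 7 gives P₁ = 0.2381.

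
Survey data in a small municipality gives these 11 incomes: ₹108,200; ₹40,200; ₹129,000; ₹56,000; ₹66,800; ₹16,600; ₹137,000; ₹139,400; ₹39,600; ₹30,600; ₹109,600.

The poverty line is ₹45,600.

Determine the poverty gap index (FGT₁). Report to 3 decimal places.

Below the line: ₹16,600, ₹30,600, ₹39,600, ₹40,200 (q = 4 of N = 11).
Shortfall ratios: (45600−16600)/45600 = 0.6360; (45600−30600)/45600 = 0.3289; (45600−39600)/45600 = 0.1316; (45600−40200)/45600 = 0.1184.
Σ = 1.214912. Dividing by the full population N = 11 gives P₁ = 0.110.

0.110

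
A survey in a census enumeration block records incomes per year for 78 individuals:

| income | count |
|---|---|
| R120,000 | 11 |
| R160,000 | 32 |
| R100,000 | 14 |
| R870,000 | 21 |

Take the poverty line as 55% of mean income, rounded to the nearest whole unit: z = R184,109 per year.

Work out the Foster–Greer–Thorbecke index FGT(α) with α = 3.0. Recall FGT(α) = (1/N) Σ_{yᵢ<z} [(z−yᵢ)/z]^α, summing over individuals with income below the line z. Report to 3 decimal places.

Below z: 14×R100,000, 11×R120,000, 32×R160,000 (q = 57 of N = 78).
Gap ratios (z−y)/z: (184109−100000)/184109 = 0.4568 (×14); (184109−120000)/184109 = 0.3482 (×11); (184109−160000)/184109 = 0.1309 (×32).
Raised to α = 3.0: 0.09535 (×14); 0.04222 (×11); 0.00225 (×32).
Sum = 1.871134; FGT(3.0) = 1.871134 / 78 = 0.024.

0.024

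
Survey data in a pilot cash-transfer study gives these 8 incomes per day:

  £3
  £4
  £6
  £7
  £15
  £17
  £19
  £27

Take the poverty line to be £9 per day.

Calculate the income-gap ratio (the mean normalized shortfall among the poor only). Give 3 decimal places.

Below the line: £3, £4, £6, £7 (q = 4 of N = 8).
Relative gaps: 0.6667, 0.5556, 0.3333, 0.2222; sum = 1.777778.
I averages over the q = 4 poor units only: 1.777778 / 4 = 0.444.

0.444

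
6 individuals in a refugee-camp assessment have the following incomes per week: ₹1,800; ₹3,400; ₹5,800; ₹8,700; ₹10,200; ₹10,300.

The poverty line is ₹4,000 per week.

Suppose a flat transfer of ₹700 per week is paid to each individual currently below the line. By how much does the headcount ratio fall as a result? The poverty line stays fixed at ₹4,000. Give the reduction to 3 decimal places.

Before: below the line — ₹1,800, ₹3,400; headcount ratio = 0.33333.
After the ₹700 transfer: below the line — ₹2,500; headcount ratio = 0.16667.
Reduction = 0.33333 − 0.16667 = 0.167.

0.167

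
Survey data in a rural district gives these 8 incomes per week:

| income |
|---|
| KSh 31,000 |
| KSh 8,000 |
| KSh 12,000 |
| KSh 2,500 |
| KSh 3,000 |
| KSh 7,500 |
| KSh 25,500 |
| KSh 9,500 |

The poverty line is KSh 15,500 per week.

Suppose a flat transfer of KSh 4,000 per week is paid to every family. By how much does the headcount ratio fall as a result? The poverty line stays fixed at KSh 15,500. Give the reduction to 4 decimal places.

0.1250

Before: below the line — KSh 2,500, KSh 3,000, KSh 7,500, KSh 8,000, KSh 9,500, KSh 12,000; headcount ratio = 0.750000.
After the KSh 4,000 transfer: below the line — KSh 6,500, KSh 7,000, KSh 11,500, KSh 12,000, KSh 13,500; headcount ratio = 0.625000.
Reduction = 0.750000 − 0.625000 = 0.1250.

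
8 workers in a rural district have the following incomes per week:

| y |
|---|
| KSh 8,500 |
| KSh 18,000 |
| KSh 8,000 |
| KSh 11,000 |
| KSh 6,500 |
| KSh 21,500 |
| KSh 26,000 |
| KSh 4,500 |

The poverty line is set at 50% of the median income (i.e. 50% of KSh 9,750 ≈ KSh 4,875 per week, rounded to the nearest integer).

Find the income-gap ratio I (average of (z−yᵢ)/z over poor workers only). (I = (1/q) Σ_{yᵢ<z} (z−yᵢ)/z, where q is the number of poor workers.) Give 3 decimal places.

0.077

Poor units: KSh 4,500 (q = 1 of N = 8).
Shortfall ratios (z−y)/z: 0.0769; sum = 0.076923.
The income-gap ratio divides by q (the poor only): 0.076923 / 1 = 0.077.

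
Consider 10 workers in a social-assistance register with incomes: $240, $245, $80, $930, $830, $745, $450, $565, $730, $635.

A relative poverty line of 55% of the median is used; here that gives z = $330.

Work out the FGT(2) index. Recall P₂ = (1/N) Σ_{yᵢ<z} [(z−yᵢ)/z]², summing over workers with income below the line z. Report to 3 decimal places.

Below z: $80, $240, $245 (q = 3 of N = 10).
Normalized shortfalls: (330−80)/330 = 0.7576; (330−240)/330 = 0.2727; (330−245)/330 = 0.2576.
Squared: 0.5739; 0.0744; 0.0663.
Sum = 0.714646; P₂ = 0.714646 / 10 = 0.071.

0.071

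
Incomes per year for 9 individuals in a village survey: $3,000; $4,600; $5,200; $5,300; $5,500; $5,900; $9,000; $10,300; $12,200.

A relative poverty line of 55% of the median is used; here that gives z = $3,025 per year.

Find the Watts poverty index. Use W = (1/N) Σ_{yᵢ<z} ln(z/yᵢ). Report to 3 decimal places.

Incomes under z: $3,000 (q = 1 of N = 9).
Log gaps: ln(3025/3000) = 0.0083.
W = 0.008299 / 9 = 0.001.

0.001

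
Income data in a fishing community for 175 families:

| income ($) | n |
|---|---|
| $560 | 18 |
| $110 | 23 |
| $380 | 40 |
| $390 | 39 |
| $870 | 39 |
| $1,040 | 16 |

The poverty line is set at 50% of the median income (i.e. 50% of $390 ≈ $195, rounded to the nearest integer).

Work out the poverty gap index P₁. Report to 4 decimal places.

0.0573

Incomes under z: 23×$110 (q = 23 of N = 175).
Gap ratios (z−y)/z: (195−110)/195 = 0.4359 (×23).
Σ = 10.025641. Dividing by the full population N = 175 gives P₁ = 0.0573.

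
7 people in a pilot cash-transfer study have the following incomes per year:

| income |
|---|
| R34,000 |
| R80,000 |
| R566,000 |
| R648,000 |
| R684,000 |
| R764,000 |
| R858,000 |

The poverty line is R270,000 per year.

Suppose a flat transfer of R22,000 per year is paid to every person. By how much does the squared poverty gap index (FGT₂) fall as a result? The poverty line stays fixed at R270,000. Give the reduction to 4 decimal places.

0.0348

Before: below the line — R34,000, R80,000; squared poverty gap index (FGT₂) = 0.179886.
After the R22,000 transfer: below the line — R56,000, R102,000; squared poverty gap index (FGT₂) = 0.145052.
Reduction = 0.179886 − 0.145052 = 0.0348.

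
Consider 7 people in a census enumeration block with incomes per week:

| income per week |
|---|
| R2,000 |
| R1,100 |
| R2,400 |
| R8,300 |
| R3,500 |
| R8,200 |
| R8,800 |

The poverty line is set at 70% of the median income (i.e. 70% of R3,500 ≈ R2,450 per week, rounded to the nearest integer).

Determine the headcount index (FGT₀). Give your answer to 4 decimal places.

0.4286

3 of the 7 people have income below R2,450.
H = 3/7 = 0.4286.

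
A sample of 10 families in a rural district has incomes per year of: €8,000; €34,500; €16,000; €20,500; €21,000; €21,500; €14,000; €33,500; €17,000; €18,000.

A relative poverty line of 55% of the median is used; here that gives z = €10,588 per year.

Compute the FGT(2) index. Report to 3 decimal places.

Incomes under z: €8,000 (q = 1 of N = 10).
Gap ratios (z−y)/z: (10588−8000)/10588 = 0.2444.
Squared: 0.0597.
Sum = 0.059745; P₂ = 0.059745 / 10 = 0.006.

0.006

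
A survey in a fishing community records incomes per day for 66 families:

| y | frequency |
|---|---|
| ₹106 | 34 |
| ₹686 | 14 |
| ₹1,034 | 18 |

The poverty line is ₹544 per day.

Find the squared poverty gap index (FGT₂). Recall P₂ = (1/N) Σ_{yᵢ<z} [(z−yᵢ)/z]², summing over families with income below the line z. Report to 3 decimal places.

Poor units: 34×₹106 (q = 34 of N = 66).
Shortfall ratios: (544−106)/544 = 0.8051 (×34).
Squared: 0.6483 (×34).
Sum = 22.040901; P₂ = 22.040901 / 66 = 0.334.

0.334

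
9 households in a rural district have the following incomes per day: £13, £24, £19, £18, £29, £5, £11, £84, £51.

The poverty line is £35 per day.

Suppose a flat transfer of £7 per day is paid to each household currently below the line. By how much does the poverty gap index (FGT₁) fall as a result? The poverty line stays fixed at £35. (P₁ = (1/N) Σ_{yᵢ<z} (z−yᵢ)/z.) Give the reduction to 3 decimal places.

0.152

Before: below the line — £5, £11, £13, £18, £19, £24, £29; poverty gap index (FGT₁) = 0.40000.
After the £7 transfer: below the line — £12, £18, £20, £25, £26, £31; poverty gap index (FGT₁) = 0.24762.
Reduction = 0.40000 − 0.24762 = 0.152.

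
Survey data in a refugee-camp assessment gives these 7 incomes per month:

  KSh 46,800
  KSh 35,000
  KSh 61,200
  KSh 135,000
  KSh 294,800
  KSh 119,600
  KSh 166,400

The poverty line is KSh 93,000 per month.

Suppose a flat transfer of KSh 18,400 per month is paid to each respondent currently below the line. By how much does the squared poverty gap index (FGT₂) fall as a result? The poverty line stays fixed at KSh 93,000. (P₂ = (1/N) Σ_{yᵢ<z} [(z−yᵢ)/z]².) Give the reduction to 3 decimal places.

0.066

Before: below the line — KSh 35,000, KSh 46,800, KSh 61,200; squared poverty gap index (FGT₂) = 0.10752.
After the KSh 18,400 transfer: below the line — KSh 53,400, KSh 65,200, KSh 79,600; squared poverty gap index (FGT₂) = 0.04163.
Reduction = 0.10752 − 0.04163 = 0.066.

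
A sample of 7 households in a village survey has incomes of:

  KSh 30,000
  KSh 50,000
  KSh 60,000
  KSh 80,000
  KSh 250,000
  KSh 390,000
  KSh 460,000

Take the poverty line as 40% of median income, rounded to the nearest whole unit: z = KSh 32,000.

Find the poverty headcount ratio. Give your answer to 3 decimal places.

1 of the 7 households have income below KSh 32,000.
H = 1/7 = 0.143.

0.143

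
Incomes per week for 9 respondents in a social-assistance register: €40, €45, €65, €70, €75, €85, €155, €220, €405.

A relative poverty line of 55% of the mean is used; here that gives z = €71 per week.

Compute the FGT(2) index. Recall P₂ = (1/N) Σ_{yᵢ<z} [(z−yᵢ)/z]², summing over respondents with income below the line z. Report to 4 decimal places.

Below the line: €40, €45, €65, €70 (q = 4 of N = 9).
Relative gaps: (71−40)/71 = 0.4366; (71−45)/71 = 0.3662; (71−65)/71 = 0.0845; (71−70)/71 = 0.0141.
Squared: 0.1906; 0.1341; 0.0071; 0.0002.
Sum = 0.332077; P₂ = 0.332077 / 9 = 0.0369.

0.0369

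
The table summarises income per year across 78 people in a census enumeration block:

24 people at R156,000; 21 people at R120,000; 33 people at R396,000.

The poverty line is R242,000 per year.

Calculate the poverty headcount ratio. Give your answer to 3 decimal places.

0.577

45 of the 78 people have income below R242,000.
H = 45/78 = 0.577.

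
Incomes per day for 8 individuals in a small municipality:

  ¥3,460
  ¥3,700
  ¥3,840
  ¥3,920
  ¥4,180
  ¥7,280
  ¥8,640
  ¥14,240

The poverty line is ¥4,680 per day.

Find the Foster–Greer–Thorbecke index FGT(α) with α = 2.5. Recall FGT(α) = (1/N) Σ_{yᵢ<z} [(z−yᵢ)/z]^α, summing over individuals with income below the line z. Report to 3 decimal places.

Below the line: ¥3,460, ¥3,700, ¥3,840, ¥3,920, ¥4,180 (q = 5 of N = 8).
Gap ratios (z−y)/z: (4680−3460)/4680 = 0.2607; (4680−3700)/4680 = 0.2094; (4680−3840)/4680 = 0.1795; (4680−3920)/4680 = 0.1624; (4680−4180)/4680 = 0.1068.
Raised to α = 2.5: 0.03470; 0.02007; 0.01365; 0.01063; 0.00373.
Sum = 0.082769; FGT(2.5) = 0.082769 / 8 = 0.010.

0.010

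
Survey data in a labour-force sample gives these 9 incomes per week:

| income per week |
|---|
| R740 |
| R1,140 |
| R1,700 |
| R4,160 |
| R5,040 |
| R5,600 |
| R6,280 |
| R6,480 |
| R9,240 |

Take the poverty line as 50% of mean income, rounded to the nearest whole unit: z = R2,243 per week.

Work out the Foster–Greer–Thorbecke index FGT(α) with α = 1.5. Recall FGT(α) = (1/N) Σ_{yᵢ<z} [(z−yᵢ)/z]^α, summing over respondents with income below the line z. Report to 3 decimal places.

Incomes under z: R740, R1,140, R1,700 (q = 3 of N = 9).
Shortfall ratios: (2243−740)/2243 = 0.6701; (2243−1140)/2243 = 0.4918; (2243−1700)/2243 = 0.2421.
Raised to α = 1.5: 0.54852; 0.34484; 0.11911.
Sum = 1.012476; FGT(1.5) = 1.012476 / 9 = 0.112.

0.112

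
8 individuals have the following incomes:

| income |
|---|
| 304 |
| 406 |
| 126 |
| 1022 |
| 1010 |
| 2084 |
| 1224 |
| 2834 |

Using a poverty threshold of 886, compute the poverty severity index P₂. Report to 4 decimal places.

Poor units: 126, 304, 406 (q = 3 of N = 8).
Shortfall ratios: (886−126)/886 = 0.8578; (886−304)/886 = 0.6569; (886−406)/886 = 0.5418.
Squared: 0.7358; 0.4315; 0.2935.
Sum = 1.460802; P₂ = 1.460802 / 8 = 0.1826.

0.1826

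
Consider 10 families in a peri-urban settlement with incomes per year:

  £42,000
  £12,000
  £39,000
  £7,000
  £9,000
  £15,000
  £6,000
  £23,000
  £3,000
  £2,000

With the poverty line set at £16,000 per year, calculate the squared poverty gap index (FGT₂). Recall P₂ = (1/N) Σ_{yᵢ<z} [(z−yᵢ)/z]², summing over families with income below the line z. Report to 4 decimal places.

0.2391

Below z: £2,000, £3,000, £6,000, £7,000, £9,000, £12,000, £15,000 (q = 7 of N = 10).
Gap ratios (z−y)/z: (16000−2000)/16000 = 0.8750; (16000−3000)/16000 = 0.8125; (16000−6000)/16000 = 0.6250; (16000−7000)/16000 = 0.5625; (16000−9000)/16000 = 0.4375; (16000−12000)/16000 = 0.2500; (16000−15000)/16000 = 0.0625.
Squared: 0.7656; 0.6602; 0.3906; 0.3164; 0.1914; 0.0625; 0.0039.
Sum = 2.390625; P₂ = 2.390625 / 10 = 0.2391.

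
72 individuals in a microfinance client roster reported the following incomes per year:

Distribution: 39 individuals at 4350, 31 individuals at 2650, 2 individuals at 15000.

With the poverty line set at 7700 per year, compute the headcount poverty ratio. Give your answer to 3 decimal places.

70 of the 72 individuals have income below 7700.
H = 70/72 = 0.972.

0.972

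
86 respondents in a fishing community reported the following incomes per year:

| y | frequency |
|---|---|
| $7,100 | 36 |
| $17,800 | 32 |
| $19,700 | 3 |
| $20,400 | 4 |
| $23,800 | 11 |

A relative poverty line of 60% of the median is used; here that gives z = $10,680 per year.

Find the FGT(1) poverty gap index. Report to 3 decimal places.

Below z: 36×$7,100 (q = 36 of N = 86).
Relative gaps: (10680−7100)/10680 = 0.3352 (×36).
Sum of shortfalls = 12.067416; P₁ averages over all N: 12.067416 / 86 = 0.140.

0.140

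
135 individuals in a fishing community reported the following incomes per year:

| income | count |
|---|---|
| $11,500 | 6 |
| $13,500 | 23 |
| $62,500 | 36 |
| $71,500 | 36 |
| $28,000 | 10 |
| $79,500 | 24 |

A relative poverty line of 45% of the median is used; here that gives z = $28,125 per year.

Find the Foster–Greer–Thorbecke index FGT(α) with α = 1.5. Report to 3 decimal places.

Below the line: 6×$11,500, 23×$13,500, 10×$28,000 (q = 39 of N = 135).
Relative gaps: (28125−11500)/28125 = 0.5911 (×6); (28125−13500)/28125 = 0.5200 (×23); (28125−28000)/28125 = 0.0044 (×10).
Raised to α = 1.5: 0.45447 (×6); 0.37498 (×23); 0.00030 (×10).
Sum = 11.354252; FGT(1.5) = 11.354252 / 135 = 0.084.

0.084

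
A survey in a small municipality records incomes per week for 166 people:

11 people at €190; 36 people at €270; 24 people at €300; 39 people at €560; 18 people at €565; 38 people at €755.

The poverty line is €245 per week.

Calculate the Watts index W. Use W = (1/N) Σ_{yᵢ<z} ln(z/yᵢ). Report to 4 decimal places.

0.0168

Incomes under z: 11×€190 (q = 11 of N = 166).
ln(z/y) terms: ln(245/190) = 0.2542 (×11).
W = 2.796576 / 166 = 0.0168.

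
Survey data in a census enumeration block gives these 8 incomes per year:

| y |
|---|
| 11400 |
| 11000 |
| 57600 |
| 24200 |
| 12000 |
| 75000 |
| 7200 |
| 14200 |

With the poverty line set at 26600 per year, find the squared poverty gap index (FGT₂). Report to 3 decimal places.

0.216

Incomes under z: 7200, 11000, 11400, 12000, 14200, 24200 (q = 6 of N = 8).
Relative gaps: (26600−7200)/26600 = 0.7293; (26600−11000)/26600 = 0.5865; (26600−11400)/26600 = 0.5714; (26600−12000)/26600 = 0.5489; (26600−14200)/26600 = 0.4662; (26600−24200)/26600 = 0.0902.
Squared: 0.5319; 0.3439; 0.3265; 0.3013; 0.2173; 0.0081.
Sum = 1.729097; P₂ = 1.729097 / 8 = 0.216.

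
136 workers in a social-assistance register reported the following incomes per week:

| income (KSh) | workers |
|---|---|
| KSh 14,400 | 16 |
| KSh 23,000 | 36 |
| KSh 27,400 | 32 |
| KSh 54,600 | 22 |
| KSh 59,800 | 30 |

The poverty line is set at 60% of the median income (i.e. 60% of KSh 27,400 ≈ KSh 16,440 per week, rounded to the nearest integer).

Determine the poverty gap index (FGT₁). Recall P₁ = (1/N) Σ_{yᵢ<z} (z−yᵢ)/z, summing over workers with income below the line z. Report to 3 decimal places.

0.015

Below the line: 16×KSh 14,400 (q = 16 of N = 136).
Normalized shortfalls: (16440−14400)/16440 = 0.1241 (×16).
Σ = 1.985401. Dividing by the full population N = 136 gives P₁ = 0.015.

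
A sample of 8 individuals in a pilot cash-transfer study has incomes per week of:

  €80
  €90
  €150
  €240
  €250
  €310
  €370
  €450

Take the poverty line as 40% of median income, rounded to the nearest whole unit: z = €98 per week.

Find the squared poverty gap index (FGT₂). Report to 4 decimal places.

Below z: €80, €90 (q = 2 of N = 8).
Shortfall ratios: (98−80)/98 = 0.1837; (98−90)/98 = 0.0816.
Squared: 0.0337; 0.0067.
Sum = 0.040400; P₂ = 0.040400 / 8 = 0.0050.

0.0050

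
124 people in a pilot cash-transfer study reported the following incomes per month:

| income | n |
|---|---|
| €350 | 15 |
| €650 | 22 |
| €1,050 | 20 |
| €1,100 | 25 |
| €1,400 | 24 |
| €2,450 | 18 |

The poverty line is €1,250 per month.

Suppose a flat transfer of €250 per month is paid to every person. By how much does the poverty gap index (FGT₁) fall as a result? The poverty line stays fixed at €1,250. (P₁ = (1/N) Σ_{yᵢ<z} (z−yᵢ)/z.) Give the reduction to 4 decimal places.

Before: below the line — 15×€350, 22×€650, 20×€1,050, 25×€1,100; poverty gap index (FGT₁) = 0.222258.
After the €250 transfer: below the line — 15×€600, 22×€900; poverty gap index (FGT₁) = 0.112581.
Reduction = 0.222258 − 0.112581 = 0.1097.

0.1097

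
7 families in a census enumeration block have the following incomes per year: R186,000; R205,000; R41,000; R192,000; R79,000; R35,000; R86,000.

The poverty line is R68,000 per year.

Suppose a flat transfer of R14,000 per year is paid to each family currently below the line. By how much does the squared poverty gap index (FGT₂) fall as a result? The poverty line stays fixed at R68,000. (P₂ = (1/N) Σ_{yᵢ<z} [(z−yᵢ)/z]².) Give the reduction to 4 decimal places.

Before: below the line — R35,000, R41,000; squared poverty gap index (FGT₂) = 0.056167.
After the R14,000 transfer: below the line — R49,000, R55,000; squared poverty gap index (FGT₂) = 0.016374.
Reduction = 0.056167 − 0.016374 = 0.0398.

0.0398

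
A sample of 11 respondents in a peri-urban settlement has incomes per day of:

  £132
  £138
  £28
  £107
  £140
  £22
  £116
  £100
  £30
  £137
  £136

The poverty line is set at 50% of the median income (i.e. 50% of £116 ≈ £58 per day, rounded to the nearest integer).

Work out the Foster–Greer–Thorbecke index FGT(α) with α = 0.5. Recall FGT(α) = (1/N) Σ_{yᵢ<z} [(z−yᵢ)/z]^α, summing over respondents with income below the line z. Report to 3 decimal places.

0.200

Below z: £22, £28, £30 (q = 3 of N = 11).
Normalized shortfalls: (58−22)/58 = 0.6207; (58−28)/58 = 0.5172; (58−30)/58 = 0.4828.
Raised to α = 0.5: 0.78784; 0.71919; 0.69481.
Sum = 2.201842; FGT(0.5) = 2.201842 / 11 = 0.200.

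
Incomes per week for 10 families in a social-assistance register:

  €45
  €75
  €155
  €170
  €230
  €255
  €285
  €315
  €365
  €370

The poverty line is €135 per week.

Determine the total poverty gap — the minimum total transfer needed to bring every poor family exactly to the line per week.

€150

Below the line: €45, €75 (q = 2 of N = 10).
Individual gaps: 135−45 = 90; 135−75 = 60.
Aggregate gap = €150.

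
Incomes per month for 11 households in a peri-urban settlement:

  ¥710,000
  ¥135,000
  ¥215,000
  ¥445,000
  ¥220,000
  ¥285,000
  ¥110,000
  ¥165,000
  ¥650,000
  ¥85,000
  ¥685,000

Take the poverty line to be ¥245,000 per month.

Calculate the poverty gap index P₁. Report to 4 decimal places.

0.2004

Below z: ¥85,000, ¥110,000, ¥135,000, ¥165,000, ¥215,000, ¥220,000 (q = 6 of N = 11).
Normalized shortfalls: (245000−85000)/245000 = 0.6531; (245000−110000)/245000 = 0.5510; (245000−135000)/245000 = 0.4490; (245000−165000)/245000 = 0.3265; (245000−215000)/245000 = 0.1224; (245000−220000)/245000 = 0.1020.
Sum of shortfalls = 2.204082; P₁ averages over all N: 2.204082 / 11 = 0.2004.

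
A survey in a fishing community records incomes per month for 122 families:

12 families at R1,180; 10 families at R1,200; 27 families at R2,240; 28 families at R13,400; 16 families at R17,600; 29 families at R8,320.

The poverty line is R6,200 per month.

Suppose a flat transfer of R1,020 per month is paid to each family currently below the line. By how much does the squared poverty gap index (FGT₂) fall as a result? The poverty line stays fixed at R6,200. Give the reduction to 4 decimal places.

Before: below the line — 12×R1,180, 10×R1,200, 27×R2,240; squared poverty gap index (FGT₂) = 0.208076.
After the R1,020 transfer: below the line — 12×R2,200, 10×R2,220, 27×R3,260; squared poverty gap index (FGT₂) = 0.124482.
Reduction = 0.208076 − 0.124482 = 0.0836.

0.0836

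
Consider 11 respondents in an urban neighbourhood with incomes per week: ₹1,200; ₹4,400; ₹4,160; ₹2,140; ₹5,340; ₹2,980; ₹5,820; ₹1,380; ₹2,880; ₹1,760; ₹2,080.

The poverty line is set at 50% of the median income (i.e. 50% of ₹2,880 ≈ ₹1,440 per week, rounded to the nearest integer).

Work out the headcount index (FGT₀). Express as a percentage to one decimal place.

2 of the 11 respondents have income below ₹1,440.
H = 2/11 = 18.2%.

18.2%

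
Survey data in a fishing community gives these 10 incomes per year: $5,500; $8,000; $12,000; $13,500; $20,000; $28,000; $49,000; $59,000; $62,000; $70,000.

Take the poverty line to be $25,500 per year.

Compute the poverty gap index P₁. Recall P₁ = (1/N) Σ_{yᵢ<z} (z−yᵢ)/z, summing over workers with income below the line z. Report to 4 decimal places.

0.2686

Below z: $5,500, $8,000, $12,000, $13,500, $20,000 (q = 5 of N = 10).
Shortfall ratios: (25500−5500)/25500 = 0.7843; (25500−8000)/25500 = 0.6863; (25500−12000)/25500 = 0.5294; (25500−13500)/25500 = 0.4706; (25500−20000)/25500 = 0.2157.
Sum of shortfalls = 2.686275; P₁ averages over all N: 2.686275 / 10 = 0.2686.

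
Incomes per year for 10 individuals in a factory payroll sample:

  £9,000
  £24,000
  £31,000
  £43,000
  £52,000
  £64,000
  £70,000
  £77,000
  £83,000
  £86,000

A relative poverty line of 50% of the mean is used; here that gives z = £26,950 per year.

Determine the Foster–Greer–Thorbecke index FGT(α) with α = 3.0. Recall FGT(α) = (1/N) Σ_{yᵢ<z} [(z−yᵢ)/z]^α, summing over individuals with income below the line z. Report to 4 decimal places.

0.0297

Below z: £9,000, £24,000 (q = 2 of N = 10).
Shortfall ratios: (26950−9000)/26950 = 0.6660; (26950−24000)/26950 = 0.1095.
Raised to α = 3.0: 0.29547; 0.00131.
Sum = 0.296784; FGT(3.0) = 0.296784 / 10 = 0.0297.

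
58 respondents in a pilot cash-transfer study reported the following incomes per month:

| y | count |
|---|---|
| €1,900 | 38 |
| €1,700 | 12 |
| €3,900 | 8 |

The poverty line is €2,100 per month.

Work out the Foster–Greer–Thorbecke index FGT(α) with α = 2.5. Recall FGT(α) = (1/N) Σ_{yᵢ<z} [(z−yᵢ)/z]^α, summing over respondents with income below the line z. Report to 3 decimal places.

0.005

Poor units: 12×€1,700, 38×€1,900 (q = 50 of N = 58).
Gap ratios (z−y)/z: (2100−1700)/2100 = 0.1905 (×12); (2100−1900)/2100 = 0.0952 (×38).
Raised to α = 2.5: 0.01583 (×12); 0.00280 (×38).
Sum = 0.296381; FGT(2.5) = 0.296381 / 58 = 0.005.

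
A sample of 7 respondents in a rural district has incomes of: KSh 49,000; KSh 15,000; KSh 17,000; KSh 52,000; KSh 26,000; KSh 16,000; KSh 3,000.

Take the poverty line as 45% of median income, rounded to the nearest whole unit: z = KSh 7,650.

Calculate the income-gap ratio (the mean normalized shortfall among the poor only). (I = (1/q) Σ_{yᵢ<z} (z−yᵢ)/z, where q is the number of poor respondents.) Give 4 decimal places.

Below the line: KSh 3,000 (q = 1 of N = 7).
Relative gaps: 0.6078; sum = 0.607843.
The income-gap ratio divides by q (the poor only): 0.607843 / 1 = 0.6078.

0.6078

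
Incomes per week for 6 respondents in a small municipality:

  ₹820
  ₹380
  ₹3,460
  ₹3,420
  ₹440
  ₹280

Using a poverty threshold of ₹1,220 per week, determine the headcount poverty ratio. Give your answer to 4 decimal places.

0.6667

4 of the 6 respondents have income below ₹1,220.
H = 4/6 = 0.6667.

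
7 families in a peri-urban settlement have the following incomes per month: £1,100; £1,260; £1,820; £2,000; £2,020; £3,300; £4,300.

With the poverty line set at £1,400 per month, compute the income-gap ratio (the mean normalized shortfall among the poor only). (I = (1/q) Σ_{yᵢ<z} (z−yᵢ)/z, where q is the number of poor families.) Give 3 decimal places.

0.157

Poor units: £1,100, £1,260 (q = 2 of N = 7).
Shortfall ratios (z−y)/z: 0.2143, 0.1000; sum = 0.314286.
The income-gap ratio divides by q (the poor only): 0.314286 / 2 = 0.157.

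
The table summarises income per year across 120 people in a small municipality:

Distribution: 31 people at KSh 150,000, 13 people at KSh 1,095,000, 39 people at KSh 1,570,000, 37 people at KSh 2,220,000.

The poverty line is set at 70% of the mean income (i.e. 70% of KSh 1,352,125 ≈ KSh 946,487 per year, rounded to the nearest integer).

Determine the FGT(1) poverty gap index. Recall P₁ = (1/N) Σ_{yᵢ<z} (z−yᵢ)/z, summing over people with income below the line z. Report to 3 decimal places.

0.217

Incomes under z: 31×KSh 150,000 (q = 31 of N = 120).
Gap ratios (z−y)/z: (946487−150000)/946487 = 0.8415 (×31).
Σ = 26.087096. Dividing by the full population N = 120 gives P₁ = 0.217.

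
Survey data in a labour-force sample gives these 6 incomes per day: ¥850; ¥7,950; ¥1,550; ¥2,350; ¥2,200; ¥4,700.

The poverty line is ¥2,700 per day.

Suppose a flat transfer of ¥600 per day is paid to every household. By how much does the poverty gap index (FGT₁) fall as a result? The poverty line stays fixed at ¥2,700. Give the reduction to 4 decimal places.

Before: below the line — ¥850, ¥1,550, ¥2,200, ¥2,350; poverty gap index (FGT₁) = 0.237654.
After the ¥600 transfer: below the line — ¥1,450, ¥2,150; poverty gap index (FGT₁) = 0.111111.
Reduction = 0.237654 − 0.111111 = 0.1265.

0.1265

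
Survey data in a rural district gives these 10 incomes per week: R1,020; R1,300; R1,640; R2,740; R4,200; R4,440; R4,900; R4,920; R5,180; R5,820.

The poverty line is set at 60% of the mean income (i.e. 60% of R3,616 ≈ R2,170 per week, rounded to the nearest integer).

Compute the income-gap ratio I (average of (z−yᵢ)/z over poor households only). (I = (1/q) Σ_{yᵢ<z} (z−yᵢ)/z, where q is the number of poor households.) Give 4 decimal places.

0.3917

Poor units: R1,020, R1,300, R1,640 (q = 3 of N = 10).
Shortfall ratios (z−y)/z: 0.5300, 0.4009, 0.2442; sum = 1.175115.
I averages over the q = 3 poor units only: 1.175115 / 3 = 0.3917.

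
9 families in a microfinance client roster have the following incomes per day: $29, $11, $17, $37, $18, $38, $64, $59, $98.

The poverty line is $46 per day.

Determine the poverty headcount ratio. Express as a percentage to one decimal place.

66.7%

6 of the 9 families have income below $46.
H = 6/9 = 66.7%.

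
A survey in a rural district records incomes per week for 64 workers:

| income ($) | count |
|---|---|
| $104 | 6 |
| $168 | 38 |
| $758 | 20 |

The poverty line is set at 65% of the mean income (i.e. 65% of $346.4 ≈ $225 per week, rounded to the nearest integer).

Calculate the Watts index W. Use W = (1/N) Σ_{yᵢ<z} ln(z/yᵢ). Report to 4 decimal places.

Incomes under z: 6×$104, 38×$168 (q = 44 of N = 64).
Log gaps: ln(225/104) = 0.7717 (×6); ln(225/168) = 0.2921 (×38).
W = 15.731441 / 64 = 0.2458.

0.2458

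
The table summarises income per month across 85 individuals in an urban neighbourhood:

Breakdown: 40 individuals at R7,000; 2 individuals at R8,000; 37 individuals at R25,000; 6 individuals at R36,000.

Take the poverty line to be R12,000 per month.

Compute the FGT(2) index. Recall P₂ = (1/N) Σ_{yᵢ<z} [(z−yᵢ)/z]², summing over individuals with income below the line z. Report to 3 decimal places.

Poor units: 40×R7,000, 2×R8,000 (q = 42 of N = 85).
Normalized shortfalls: (12000−7000)/12000 = 0.4167 (×40); (12000−8000)/12000 = 0.3333 (×2).
Squared: 0.1736 (×40); 0.1111 (×2).
Sum = 7.166667; P₂ = 7.166667 / 85 = 0.084.

0.084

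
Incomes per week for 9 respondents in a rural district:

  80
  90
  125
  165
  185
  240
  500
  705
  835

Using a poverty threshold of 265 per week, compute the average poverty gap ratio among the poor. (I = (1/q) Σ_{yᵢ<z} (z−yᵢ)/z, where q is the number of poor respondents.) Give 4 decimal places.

0.4434

Poor units: 80, 90, 125, 165, 185, 240 (q = 6 of N = 9).
Relative gaps: 0.6981, 0.6604, 0.5283, 0.3774, 0.3019, 0.0943; sum = 2.660377.
I averages over the q = 6 poor units only: 2.660377 / 6 = 0.4434.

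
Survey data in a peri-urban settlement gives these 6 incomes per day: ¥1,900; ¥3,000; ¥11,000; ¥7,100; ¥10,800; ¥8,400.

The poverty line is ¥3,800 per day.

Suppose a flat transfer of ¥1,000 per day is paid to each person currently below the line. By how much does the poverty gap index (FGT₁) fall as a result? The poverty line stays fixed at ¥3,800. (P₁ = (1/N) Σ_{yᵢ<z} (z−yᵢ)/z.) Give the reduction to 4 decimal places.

0.0789

Before: below the line — ¥1,900, ¥3,000; poverty gap index (FGT₁) = 0.118421.
After the ¥1,000 transfer: below the line — ¥2,900; poverty gap index (FGT₁) = 0.039474.
Reduction = 0.118421 − 0.039474 = 0.0789.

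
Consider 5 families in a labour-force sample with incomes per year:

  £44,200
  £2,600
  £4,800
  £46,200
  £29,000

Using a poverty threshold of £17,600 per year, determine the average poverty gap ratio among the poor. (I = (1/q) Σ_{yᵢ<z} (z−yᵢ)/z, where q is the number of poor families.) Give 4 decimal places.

0.7898

Below z: £2,600, £4,800 (q = 2 of N = 5).
Relative gaps: 0.8523, 0.7273; sum = 1.579545.
The income-gap ratio divides by q (the poor only): 1.579545 / 2 = 0.7898.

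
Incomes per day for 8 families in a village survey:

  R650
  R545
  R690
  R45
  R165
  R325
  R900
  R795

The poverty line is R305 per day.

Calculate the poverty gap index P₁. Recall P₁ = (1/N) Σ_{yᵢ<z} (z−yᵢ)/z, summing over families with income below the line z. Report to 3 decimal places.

0.164

Below z: R45, R165 (q = 2 of N = 8).
Relative gaps: (305−45)/305 = 0.8525; (305−165)/305 = 0.4590.
Σ = 1.311475. Dividing by the full population N = 8 gives P₁ = 0.164.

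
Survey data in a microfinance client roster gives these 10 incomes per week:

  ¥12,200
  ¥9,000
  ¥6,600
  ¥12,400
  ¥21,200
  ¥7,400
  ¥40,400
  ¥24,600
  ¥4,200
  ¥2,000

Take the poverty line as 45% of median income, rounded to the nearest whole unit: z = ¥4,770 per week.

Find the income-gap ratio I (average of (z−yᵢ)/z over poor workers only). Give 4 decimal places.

Below z: ¥2,000, ¥4,200 (q = 2 of N = 10).
Relative gaps: 0.5807, 0.1195; sum = 0.700210.
I averages over the q = 2 poor units only: 0.700210 / 2 = 0.3501.

0.3501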